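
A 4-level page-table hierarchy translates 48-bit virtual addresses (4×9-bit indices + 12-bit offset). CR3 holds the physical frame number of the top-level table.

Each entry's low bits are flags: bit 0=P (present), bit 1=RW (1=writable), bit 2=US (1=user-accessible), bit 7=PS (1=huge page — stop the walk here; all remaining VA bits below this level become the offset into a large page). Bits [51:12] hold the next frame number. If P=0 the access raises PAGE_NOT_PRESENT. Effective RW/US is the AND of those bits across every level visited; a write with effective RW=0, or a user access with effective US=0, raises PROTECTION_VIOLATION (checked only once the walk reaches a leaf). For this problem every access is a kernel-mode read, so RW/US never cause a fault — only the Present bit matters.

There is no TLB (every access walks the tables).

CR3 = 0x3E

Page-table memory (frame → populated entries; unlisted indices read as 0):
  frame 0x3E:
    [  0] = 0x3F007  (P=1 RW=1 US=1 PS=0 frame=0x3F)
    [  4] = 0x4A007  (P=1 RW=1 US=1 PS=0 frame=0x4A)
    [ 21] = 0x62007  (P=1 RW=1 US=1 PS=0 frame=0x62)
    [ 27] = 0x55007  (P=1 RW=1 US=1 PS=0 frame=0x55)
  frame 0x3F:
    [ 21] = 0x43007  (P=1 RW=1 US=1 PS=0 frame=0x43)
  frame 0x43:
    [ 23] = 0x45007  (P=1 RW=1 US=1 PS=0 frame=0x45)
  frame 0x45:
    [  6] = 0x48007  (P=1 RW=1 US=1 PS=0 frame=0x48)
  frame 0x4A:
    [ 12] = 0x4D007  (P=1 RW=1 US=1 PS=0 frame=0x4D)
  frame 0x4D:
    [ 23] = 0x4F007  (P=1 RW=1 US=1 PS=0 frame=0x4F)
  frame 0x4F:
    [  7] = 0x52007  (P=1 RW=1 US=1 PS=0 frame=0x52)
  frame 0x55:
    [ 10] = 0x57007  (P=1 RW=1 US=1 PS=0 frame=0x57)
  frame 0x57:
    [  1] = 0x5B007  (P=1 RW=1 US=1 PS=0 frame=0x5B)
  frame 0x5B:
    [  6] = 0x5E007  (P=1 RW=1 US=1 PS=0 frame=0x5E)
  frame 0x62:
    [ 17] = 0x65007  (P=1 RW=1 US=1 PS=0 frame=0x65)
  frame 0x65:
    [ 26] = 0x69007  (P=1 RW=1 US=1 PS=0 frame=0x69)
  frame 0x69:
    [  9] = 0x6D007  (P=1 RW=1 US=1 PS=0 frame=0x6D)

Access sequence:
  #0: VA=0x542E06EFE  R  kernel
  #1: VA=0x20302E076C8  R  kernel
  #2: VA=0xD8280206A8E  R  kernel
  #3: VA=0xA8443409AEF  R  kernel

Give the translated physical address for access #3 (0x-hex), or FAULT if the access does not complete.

Trace:
#0 VA=0x542E06EFE (r,kernel):
  [0] read 0x3E idx=0: raw=0x3F007 flags P=1 W=1 U=1 S=0
  [1] read 0x3F idx=21: raw=0x43007 flags P=1 W=1 U=1 S=0
  [2] read 0x43 idx=23: raw=0x45007 flags P=1 W=1 U=1 S=0
  [3] read 0x45 idx=6: raw=0x48007 flags P=1 W=1 U=1 S=0
  ⇒ phys 0x48EFE  [4 reads]
#1 VA=0x20302E076C8 (r,kernel):
  [0] read 0x3E idx=4: raw=0x4A007 flags P=1 W=1 U=1 S=0
  [1] read 0x4A idx=12: raw=0x4D007 flags P=1 W=1 U=1 S=0
  [2] read 0x4D idx=23: raw=0x4F007 flags P=1 W=1 U=1 S=0
  [3] read 0x4F idx=7: raw=0x52007 flags P=1 W=1 U=1 S=0
  ⇒ phys 0x526C8  [4 reads]
#2 VA=0xD8280206A8E (r,kernel):
  [0] read 0x3E idx=27: raw=0x55007 flags P=1 W=1 U=1 S=0
  [1] read 0x55 idx=10: raw=0x57007 flags P=1 W=1 U=1 S=0
  [2] read 0x57 idx=1: raw=0x5B007 flags P=1 W=1 U=1 S=0
  [3] read 0x5B idx=6: raw=0x5E007 flags P=1 W=1 U=1 S=0
  ⇒ phys 0x5EA8E  [4 reads]
#3 VA=0xA8443409AEF (r,kernel):
  [0] read 0x3E idx=21: raw=0x62007 flags P=1 W=1 U=1 S=0
  [1] read 0x62 idx=17: raw=0x65007 flags P=1 W=1 U=1 S=0
  [2] read 0x65 idx=26: raw=0x69007 flags P=1 W=1 U=1 S=0
  [3] read 0x69 idx=9: raw=0x6D007 flags P=1 W=1 U=1 S=0
  ⇒ phys 0x6DAEF  [4 reads]

Access #3 PA: 0x6DAEF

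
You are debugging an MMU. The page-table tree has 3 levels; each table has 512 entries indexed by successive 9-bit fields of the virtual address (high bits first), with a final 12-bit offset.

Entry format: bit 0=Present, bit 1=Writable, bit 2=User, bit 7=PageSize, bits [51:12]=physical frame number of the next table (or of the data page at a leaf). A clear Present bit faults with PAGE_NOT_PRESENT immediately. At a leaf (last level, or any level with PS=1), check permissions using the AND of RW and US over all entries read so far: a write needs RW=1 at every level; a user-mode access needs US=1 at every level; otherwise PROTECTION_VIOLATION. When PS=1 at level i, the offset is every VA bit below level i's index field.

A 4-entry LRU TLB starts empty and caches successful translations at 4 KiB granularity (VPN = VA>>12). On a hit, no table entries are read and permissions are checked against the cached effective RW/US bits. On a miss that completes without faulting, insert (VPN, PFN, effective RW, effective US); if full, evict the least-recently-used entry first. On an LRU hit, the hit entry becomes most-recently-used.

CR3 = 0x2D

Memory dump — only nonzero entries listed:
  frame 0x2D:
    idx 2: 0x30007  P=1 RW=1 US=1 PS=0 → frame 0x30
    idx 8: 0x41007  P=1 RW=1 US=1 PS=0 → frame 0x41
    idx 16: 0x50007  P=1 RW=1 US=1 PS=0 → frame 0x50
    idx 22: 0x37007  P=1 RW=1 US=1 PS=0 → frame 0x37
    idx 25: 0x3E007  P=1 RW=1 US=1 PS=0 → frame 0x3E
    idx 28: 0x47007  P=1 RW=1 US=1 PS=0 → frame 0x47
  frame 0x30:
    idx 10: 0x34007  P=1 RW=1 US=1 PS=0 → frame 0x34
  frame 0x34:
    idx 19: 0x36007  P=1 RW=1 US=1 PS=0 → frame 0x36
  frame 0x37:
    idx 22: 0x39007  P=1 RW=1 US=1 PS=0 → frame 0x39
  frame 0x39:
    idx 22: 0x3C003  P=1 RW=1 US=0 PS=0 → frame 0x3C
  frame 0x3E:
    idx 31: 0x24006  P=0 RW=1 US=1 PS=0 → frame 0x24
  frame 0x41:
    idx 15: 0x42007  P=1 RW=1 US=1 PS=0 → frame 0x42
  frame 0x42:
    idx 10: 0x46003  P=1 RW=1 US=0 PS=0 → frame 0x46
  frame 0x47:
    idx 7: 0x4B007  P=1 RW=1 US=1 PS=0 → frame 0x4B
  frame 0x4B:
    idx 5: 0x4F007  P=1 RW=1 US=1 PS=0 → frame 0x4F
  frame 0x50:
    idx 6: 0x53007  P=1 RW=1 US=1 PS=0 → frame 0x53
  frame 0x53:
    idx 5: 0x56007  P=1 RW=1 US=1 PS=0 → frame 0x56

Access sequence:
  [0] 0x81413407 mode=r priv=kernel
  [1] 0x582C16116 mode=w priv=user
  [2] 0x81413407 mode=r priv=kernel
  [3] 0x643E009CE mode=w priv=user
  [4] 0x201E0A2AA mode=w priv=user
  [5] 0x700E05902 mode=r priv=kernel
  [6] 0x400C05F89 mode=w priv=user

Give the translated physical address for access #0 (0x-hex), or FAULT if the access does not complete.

Per-access translation:
#0 VA=0x81413407 (r,kernel):
  L0: frame=0x2D idx=2 entry=0x30007 [P=1 RW=1 US=1 PS=0]
  L1: frame=0x30 idx=10 entry=0x34007 [P=1 RW=1 US=1 PS=0]
  L2: frame=0x34 idx=19 entry=0x36007 [P=1 RW=1 US=1 PS=0]
  ⇒ phys 0x36407  [3 reads]
#1 VA=0x582C16116 (w,user):
  L0: frame=0x2D idx=22 entry=0x37007 [P=1 RW=1 US=1 PS=0]
  L1: frame=0x37 idx=22 entry=0x39007 [P=1 RW=1 US=1 PS=0]
  L2: frame=0x39 idx=22 entry=0x3C003 [P=1 RW=1 US=0 PS=0]
  ⇒ fault: PROTECTION_VIOLATION  — 3 lookups
#2 VA=0x81413407 (r,kernel):
  TLB hit vpn=0x81413 → PA=0x36407
#3 VA=0x643E009CE (w,user):
  L0: frame=0x2D idx=25 entry=0x3E007 [P=1 RW=1 US=1 PS=0]
  L1: frame=0x3E idx=31 entry=0x24006 [P=0 RW=1 US=1 PS=0]
  ⇒ fault: PAGE_NOT_PRESENT  — 2 lookups
#4 VA=0x201E0A2AA (w,user):
  L0: frame=0x2D idx=8 entry=0x41007 [P=1 RW=1 US=1 PS=0]
  L1: frame=0x41 idx=15 entry=0x42007 [P=1 RW=1 US=1 PS=0]
  L2: frame=0x42 idx=10 entry=0x46003 [P=1 RW=1 US=0 PS=0]
  ⇒ fault: PROTECTION_VIOLATION  — 3 lookups
#5 VA=0x700E05902 (r,kernel):
  L0: frame=0x2D idx=28 entry=0x47007 [P=1 RW=1 US=1 PS=0]
  L1: frame=0x47 idx=7 entry=0x4B007 [P=1 RW=1 US=1 PS=0]
  L2: frame=0x4B idx=5 entry=0x4F007 [P=1 RW=1 US=1 PS=0]
  ⇒ phys 0x4F902  [3 reads]
#6 VA=0x400C05F89 (w,user):
  L0: frame=0x2D idx=16 entry=0x50007 [P=1 RW=1 US=1 PS=0]
  L1: frame=0x50 idx=6 entry=0x53007 [P=1 RW=1 US=1 PS=0]
  L2: frame=0x53 idx=5 entry=0x56007 [P=1 RW=1 US=1 PS=0]
  ⇒ phys 0x56F89  [3 reads]

Access #0 PA: 0x36407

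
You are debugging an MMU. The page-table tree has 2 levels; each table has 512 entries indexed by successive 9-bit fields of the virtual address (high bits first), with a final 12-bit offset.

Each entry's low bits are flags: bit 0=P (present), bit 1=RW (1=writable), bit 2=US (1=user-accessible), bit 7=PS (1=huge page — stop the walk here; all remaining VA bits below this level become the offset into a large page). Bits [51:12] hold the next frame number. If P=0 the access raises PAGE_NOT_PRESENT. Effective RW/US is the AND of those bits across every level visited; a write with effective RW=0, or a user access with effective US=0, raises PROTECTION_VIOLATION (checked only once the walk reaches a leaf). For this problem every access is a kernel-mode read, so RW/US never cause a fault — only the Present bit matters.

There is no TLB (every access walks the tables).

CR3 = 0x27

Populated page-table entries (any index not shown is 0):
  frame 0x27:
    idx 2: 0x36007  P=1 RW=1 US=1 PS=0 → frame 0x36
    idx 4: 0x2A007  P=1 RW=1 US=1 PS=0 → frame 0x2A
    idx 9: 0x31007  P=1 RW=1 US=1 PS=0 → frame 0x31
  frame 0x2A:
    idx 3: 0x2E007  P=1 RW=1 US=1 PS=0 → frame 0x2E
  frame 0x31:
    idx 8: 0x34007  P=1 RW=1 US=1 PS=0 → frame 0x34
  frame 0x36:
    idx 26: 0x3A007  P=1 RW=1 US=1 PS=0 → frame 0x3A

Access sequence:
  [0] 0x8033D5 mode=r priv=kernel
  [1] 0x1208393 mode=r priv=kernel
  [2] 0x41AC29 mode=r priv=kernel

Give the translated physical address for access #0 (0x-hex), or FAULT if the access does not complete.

Trace:
#0 VA=0x8033D5 (r,kernel):
  L0: frame=0x27 idx=4 entry=0x2A007 [P=1 RW=1 US=1 PS=0]
  L1: frame=0x2A idx=3 entry=0x2E007 [P=1 RW=1 US=1 PS=0]
  ✓ 0x2E3D5  — 2 lookups
#1 VA=0x1208393 (r,kernel):
  L0: frame=0x27 idx=9 entry=0x31007 [P=1 RW=1 US=1 PS=0]
  L1: frame=0x31 idx=8 entry=0x34007 [P=1 RW=1 US=1 PS=0]
  ✓ 0x34393  — 2 lookups
#2 VA=0x41AC29 (r,kernel):
  L0: frame=0x27 idx=2 entry=0x36007 [P=1 RW=1 US=1 PS=0]
  L1: frame=0x36 idx=26 entry=0x3A007 [P=1 RW=1 US=1 PS=0]
  ✓ 0x3AC29  — 2 lookups

Access #0 PA: 0x2E3D5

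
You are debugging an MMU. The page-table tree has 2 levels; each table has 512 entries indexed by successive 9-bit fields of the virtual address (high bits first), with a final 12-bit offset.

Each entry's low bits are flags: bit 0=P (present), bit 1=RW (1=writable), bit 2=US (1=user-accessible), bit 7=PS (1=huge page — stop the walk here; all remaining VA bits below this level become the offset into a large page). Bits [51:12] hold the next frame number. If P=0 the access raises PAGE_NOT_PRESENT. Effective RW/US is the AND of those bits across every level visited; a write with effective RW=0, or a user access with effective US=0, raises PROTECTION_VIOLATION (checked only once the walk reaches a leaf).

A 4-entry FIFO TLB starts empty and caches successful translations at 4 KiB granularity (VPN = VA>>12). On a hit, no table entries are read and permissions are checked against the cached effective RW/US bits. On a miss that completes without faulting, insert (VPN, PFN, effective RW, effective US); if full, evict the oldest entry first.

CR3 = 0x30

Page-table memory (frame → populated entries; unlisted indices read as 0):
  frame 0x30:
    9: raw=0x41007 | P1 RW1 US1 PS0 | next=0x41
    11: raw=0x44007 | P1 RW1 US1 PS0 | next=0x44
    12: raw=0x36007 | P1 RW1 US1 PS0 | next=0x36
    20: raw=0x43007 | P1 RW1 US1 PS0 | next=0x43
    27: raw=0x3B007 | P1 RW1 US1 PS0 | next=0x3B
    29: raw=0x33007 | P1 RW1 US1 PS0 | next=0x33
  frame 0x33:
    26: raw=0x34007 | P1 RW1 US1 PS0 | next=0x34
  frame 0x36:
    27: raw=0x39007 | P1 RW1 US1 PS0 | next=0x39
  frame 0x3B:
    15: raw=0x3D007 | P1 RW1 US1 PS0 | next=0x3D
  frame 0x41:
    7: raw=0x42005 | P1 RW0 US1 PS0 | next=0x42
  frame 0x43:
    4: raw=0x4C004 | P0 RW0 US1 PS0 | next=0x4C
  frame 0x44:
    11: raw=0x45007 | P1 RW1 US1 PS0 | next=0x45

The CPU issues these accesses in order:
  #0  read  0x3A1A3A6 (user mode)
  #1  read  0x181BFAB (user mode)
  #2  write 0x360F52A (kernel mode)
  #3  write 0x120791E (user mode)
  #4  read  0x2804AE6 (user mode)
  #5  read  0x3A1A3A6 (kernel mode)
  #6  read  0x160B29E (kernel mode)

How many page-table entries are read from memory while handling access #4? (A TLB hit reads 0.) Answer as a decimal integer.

Per-access translation:
#0 VA=0x3A1A3A6 (r,user):
  [0] read 0x30 idx=29: raw=0x33007 flags P=1 W=1 U=1 S=0
  [1] read 0x33 idx=26: raw=0x34007 flags P=1 W=1 U=1 S=0
  ✓ 0x343A6  — 2 lookups
#1 VA=0x181BFAB (r,user):
  [0] read 0x30 idx=12: raw=0x36007 flags P=1 W=1 U=1 S=0
  [1] read 0x36 idx=27: raw=0x39007 flags P=1 W=1 U=1 S=0
  ✓ 0x39FAB  — 2 lookups
#2 VA=0x360F52A (w,kernel):
  [0] read 0x30 idx=27: raw=0x3B007 flags P=1 W=1 U=1 S=0
  [1] read 0x3B idx=15: raw=0x3D007 flags P=1 W=1 U=1 S=0
  ✓ 0x3D52A  — 2 lookups
#3 VA=0x120791E (w,user):
  [0] read 0x30 idx=9: raw=0x41007 flags P=1 W=1 U=1 S=0
  [1] read 0x41 idx=7: raw=0x42005 flags P=1 W=0 U=1 S=0
  → PROTECTION_VIOLATION  (2 entries read)
#4 VA=0x2804AE6 (r,user):
  [0] read 0x30 idx=20: raw=0x43007 flags P=1 W=1 U=1 S=0
  [1] read 0x43 idx=4: raw=0x4C004 flags P=0 W=0 U=1 S=0
  → PAGE_NOT_PRESENT  (2 entries read)
#5 VA=0x3A1A3A6 (r,kernel):
  TLB hit vpn=0x3A1A → PA=0x343A6
#6 VA=0x160B29E (r,kernel):
  [0] read 0x30 idx=11: raw=0x44007 flags P=1 W=1 U=1 S=0
  [1] read 0x44 idx=11: raw=0x45007 flags P=1 W=1 U=1 S=0
  ✓ 0x4529E  — 2 lookups

Entries read for #4: 2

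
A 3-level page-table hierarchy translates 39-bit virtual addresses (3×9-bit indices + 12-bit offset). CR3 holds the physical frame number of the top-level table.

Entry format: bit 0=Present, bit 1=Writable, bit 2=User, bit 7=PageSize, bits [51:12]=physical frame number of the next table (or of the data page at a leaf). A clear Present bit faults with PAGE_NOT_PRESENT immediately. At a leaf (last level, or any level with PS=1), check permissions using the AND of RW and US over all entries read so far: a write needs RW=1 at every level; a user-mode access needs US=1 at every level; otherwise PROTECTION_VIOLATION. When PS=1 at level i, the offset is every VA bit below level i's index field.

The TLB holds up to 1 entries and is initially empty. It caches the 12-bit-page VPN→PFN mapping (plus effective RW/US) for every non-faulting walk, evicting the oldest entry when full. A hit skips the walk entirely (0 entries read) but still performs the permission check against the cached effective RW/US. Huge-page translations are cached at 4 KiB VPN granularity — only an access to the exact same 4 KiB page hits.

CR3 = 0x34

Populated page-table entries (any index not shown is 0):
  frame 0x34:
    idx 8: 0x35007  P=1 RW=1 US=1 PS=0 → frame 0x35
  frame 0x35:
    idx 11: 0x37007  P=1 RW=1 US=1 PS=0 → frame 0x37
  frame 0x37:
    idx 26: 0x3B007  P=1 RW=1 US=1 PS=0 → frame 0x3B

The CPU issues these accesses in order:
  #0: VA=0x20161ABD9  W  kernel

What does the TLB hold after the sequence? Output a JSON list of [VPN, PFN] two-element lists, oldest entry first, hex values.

Walk each access:
#0 VA=0x20161ABD9 (w,kernel):
  [0] read 0x34 idx=8: raw=0x35007 flags P=1 W=1 U=1 S=0
  [1] read 0x35 idx=11: raw=0x37007 flags P=1 W=1 U=1 S=0
  [2] read 0x37 idx=26: raw=0x3B007 flags P=1 W=1 U=1 S=0
  ⇒ phys 0x3BBD9  [3 reads]

TLB: [["0x20161A", "0x3B"]]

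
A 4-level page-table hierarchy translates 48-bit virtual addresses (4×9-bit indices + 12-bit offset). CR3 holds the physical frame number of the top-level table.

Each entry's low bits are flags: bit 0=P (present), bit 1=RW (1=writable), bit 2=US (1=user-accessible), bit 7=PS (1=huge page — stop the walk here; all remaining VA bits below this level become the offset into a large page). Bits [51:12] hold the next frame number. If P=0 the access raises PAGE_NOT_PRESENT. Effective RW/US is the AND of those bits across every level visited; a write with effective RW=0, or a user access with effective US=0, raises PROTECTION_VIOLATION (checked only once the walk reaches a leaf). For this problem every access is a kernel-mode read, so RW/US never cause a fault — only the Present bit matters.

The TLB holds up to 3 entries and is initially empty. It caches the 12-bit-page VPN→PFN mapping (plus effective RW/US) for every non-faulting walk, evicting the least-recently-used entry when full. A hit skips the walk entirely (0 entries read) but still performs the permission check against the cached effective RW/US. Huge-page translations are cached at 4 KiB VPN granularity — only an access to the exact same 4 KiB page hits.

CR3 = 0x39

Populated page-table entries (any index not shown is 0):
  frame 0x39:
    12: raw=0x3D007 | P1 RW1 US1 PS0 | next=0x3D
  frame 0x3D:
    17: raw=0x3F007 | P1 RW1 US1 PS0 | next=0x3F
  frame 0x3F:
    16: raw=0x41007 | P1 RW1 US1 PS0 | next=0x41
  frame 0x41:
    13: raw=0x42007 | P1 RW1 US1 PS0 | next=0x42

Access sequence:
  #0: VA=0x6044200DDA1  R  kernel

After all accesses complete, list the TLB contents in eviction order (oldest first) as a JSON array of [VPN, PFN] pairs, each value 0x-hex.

Trace:
#0 VA=0x6044200DDA1 (r,kernel):
  lvl0: tbl 0x39, slot 12 ⇒ 0x3D007 (P1/RW1/US1/PS0)
  lvl1: tbl 0x3D, slot 17 ⇒ 0x3F007 (P1/RW1/US1/PS0)
  lvl2: tbl 0x3F, slot 16 ⇒ 0x41007 (P1/RW1/US1/PS0)
  lvl3: tbl 0x41, slot 13 ⇒ 0x42007 (P1/RW1/US1/PS0)
  → PA=0x42DA1  (4 entries read)

TLB: [["0x6044200D", "0x42"]]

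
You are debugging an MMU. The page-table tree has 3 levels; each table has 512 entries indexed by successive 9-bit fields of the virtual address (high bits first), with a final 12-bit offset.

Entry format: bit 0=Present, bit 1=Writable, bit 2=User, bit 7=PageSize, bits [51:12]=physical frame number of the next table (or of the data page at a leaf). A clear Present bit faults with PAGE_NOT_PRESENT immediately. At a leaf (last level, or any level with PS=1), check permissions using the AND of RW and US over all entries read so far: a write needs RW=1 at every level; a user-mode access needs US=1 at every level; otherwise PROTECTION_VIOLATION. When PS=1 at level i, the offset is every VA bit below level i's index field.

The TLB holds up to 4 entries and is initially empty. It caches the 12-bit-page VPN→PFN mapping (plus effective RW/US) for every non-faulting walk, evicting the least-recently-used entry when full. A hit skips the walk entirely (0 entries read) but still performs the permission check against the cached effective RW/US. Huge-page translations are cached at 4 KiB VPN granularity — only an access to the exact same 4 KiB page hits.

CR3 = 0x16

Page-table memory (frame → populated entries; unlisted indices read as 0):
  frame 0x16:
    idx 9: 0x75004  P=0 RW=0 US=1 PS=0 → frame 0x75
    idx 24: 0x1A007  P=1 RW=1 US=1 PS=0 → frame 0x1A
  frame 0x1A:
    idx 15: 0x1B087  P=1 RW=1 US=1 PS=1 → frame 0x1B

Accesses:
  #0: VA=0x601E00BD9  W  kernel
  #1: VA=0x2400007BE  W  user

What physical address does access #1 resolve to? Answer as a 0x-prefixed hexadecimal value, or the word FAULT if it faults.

Walk each access:
#0 VA=0x601E00BD9 (w,kernel):
  [0] read 0x16 idx=24: raw=0x1A007 flags P=1 W=1 U=1 S=0
  [1] read 0x1A idx=15: raw=0x1B087 flags P=1 W=1 U=1 S=1
  ✓ 0x1BBD9 (huge @L1)  — 2 lookups
#1 VA=0x2400007BE (w,user):
  [0] read 0x16 idx=9: raw=0x75004 flags P=0 W=0 U=1 S=0
  ⇒ fault: PAGE_NOT_PRESENT  — 1 lookups

Access #1 PA: FAULT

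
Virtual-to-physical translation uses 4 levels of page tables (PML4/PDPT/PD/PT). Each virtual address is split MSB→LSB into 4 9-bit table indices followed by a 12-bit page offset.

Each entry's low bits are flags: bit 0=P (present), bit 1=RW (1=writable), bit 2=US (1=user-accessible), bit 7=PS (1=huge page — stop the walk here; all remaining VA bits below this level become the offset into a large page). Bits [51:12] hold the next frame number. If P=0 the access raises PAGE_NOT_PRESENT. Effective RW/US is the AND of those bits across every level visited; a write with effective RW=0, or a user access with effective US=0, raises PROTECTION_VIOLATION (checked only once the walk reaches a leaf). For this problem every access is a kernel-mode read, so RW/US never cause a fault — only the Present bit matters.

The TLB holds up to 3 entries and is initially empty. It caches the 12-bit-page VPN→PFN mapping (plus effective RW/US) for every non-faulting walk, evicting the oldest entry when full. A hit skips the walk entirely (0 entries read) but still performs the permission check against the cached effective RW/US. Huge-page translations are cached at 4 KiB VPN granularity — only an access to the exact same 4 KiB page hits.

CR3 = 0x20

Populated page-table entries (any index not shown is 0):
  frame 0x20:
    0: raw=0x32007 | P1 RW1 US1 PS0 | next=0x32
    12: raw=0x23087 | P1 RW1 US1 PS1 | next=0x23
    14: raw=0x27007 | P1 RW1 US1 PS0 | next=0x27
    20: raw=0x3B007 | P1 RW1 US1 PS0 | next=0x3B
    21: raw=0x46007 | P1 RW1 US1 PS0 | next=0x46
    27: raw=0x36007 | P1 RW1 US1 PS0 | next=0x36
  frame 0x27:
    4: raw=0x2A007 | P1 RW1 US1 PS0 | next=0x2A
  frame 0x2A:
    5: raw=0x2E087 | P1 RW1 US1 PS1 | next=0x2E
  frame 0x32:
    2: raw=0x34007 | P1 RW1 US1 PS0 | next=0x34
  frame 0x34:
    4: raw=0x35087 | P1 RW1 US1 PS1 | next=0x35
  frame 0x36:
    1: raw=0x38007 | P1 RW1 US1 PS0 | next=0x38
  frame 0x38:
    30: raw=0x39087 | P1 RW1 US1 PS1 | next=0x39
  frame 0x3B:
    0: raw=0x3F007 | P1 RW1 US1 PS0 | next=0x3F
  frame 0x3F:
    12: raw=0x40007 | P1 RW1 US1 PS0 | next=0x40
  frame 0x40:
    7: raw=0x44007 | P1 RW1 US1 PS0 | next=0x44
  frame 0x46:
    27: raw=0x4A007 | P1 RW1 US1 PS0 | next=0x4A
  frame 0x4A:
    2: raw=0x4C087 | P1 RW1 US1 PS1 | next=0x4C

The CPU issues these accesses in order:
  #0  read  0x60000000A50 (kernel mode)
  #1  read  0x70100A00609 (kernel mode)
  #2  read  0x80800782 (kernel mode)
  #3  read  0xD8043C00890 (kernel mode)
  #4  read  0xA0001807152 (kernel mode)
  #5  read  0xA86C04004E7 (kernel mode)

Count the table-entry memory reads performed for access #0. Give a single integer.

Walk each access:
#0 VA=0x60000000A50 (r,kernel):
  lvl0: tbl 0x20, slot 12 ⇒ 0x23087 (P1/RW1/US1/PS1)
  ✓ 0x23A50 (huge @L0)  — 1 lookups
#1 VA=0x70100A00609 (r,kernel):
  lvl0: tbl 0x20, slot 14 ⇒ 0x27007 (P1/RW1/US1/PS0)
  lvl1: tbl 0x27, slot 4 ⇒ 0x2A007 (P1/RW1/US1/PS0)
  lvl2: tbl 0x2A, slot 5 ⇒ 0x2E087 (P1/RW1/US1/PS1)
  ✓ 0x2E609 (huge @L2)  — 3 lookups
#2 VA=0x80800782 (r,kernel):
  lvl0: tbl 0x20, slot 0 ⇒ 0x32007 (P1/RW1/US1/PS0)
  lvl1: tbl 0x32, slot 2 ⇒ 0x34007 (P1/RW1/US1/PS0)
  lvl2: tbl 0x34, slot 4 ⇒ 0x35087 (P1/RW1/US1/PS1)
  ✓ 0x35782 (huge @L2)  — 3 lookups
#3 VA=0xD8043C00890 (r,kernel):
  lvl0: tbl 0x20, slot 27 ⇒ 0x36007 (P1/RW1/US1/PS0)
  lvl1: tbl 0x36, slot 1 ⇒ 0x38007 (P1/RW1/US1/PS0)
  lvl2: tbl 0x38, slot 30 ⇒ 0x39087 (P1/RW1/US1/PS1)
  ✓ 0x39890 (huge @L2)  — 3 lookups
#4 VA=0xA0001807152 (r,kernel):
  lvl0: tbl 0x20, slot 20 ⇒ 0x3B007 (P1/RW1/US1/PS0)
  lvl1: tbl 0x3B, slot 0 ⇒ 0x3F007 (P1/RW1/US1/PS0)
  lvl2: tbl 0x3F, slot 12 ⇒ 0x40007 (P1/RW1/US1/PS0)
  lvl3: tbl 0x40, slot 7 ⇒ 0x44007 (P1/RW1/US1/PS0)
  ✓ 0x44152  — 4 lookups
#5 VA=0xA86C04004E7 (r,kernel):
  lvl0: tbl 0x20, slot 21 ⇒ 0x46007 (P1/RW1/US1/PS0)
  lvl1: tbl 0x46, slot 27 ⇒ 0x4A007 (P1/RW1/US1/PS0)
  lvl2: tbl 0x4A, slot 2 ⇒ 0x4C087 (P1/RW1/US1/PS1)
  ✓ 0x4C4E7 (huge @L2)  — 3 lookups

Entries read for #0: 1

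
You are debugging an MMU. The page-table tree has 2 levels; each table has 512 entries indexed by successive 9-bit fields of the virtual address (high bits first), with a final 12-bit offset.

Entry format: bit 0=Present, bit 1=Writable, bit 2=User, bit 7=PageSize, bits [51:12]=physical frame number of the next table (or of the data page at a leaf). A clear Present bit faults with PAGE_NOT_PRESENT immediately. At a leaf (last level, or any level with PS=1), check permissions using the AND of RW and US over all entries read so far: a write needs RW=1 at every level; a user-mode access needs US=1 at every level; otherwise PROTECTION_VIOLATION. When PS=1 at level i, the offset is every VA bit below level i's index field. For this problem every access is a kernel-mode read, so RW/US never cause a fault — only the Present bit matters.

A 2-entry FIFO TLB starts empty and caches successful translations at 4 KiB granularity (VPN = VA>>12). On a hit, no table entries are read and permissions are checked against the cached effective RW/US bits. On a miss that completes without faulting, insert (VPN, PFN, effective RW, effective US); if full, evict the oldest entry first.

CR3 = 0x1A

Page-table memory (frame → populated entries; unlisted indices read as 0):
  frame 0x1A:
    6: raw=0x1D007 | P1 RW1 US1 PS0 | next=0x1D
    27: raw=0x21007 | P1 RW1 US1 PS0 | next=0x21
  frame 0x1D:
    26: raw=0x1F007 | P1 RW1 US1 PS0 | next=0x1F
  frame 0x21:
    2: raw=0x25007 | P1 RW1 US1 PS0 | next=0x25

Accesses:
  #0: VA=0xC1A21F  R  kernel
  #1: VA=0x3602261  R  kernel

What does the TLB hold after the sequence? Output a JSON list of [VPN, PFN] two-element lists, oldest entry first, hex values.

Trace:
#0 VA=0xC1A21F (r,kernel):
  lvl0: tbl 0x1A, slot 6 ⇒ 0x1D007 (P1/RW1/US1/PS0)
  lvl1: tbl 0x1D, slot 26 ⇒ 0x1F007 (P1/RW1/US1/PS0)
  → PA=0x1F21F  (2 entries read)
#1 VA=0x3602261 (r,kernel):
  lvl0: tbl 0x1A, slot 27 ⇒ 0x21007 (P1/RW1/US1/PS0)
  lvl1: tbl 0x21, slot 2 ⇒ 0x25007 (P1/RW1/US1/PS0)
  → PA=0x25261  (2 entries read)

TLB: [["0xC1A", "0x1F"], ["0x3602", "0x25"]]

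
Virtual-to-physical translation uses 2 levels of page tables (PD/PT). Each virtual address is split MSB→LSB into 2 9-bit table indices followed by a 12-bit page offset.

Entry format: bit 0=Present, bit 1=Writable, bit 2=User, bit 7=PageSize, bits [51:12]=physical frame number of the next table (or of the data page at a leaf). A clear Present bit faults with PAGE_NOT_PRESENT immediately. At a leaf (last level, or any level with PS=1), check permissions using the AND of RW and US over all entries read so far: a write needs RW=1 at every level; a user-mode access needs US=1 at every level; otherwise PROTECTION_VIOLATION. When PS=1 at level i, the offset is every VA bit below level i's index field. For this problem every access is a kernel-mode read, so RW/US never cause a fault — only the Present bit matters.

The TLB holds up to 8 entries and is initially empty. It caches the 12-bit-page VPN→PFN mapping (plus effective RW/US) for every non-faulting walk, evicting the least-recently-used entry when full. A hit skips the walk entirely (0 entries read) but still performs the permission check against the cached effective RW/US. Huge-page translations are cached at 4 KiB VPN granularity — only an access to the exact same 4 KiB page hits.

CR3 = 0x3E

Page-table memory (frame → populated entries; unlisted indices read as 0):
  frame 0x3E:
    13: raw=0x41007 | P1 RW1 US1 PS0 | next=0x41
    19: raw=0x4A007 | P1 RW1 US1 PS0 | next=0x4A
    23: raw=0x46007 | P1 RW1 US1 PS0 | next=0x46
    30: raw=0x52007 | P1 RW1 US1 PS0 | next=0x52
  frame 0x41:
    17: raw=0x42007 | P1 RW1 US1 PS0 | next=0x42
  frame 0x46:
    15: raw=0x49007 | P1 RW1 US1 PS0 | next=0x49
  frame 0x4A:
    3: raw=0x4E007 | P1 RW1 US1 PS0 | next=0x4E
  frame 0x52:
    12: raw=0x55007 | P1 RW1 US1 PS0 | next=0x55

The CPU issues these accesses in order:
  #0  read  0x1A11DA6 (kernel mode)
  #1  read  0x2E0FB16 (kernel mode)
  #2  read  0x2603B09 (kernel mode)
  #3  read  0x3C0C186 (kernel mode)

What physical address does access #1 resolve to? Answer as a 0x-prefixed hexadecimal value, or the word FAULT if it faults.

Trace:
#0 VA=0x1A11DA6 (r,kernel):
  [0] read 0x3E idx=13: raw=0x41007 flags P=1 W=1 U=1 S=0
  [1] read 0x41 idx=17: raw=0x42007 flags P=1 W=1 U=1 S=0
  ⇒ phys 0x42DA6  [2 reads]
#1 VA=0x2E0FB16 (r,kernel):
  [0] read 0x3E idx=23: raw=0x46007 flags P=1 W=1 U=1 S=0
  [1] read 0x46 idx=15: raw=0x49007 flags P=1 W=1 U=1 S=0
  ⇒ phys 0x49B16  [2 reads]
#2 VA=0x2603B09 (r,kernel):
  [0] read 0x3E idx=19: raw=0x4A007 flags P=1 W=1 U=1 S=0
  [1] read 0x4A idx=3: raw=0x4E007 flags P=1 W=1 U=1 S=0
  ⇒ phys 0x4EB09  [2 reads]
#3 VA=0x3C0C186 (r,kernel):
  [0] read 0x3E idx=30: raw=0x52007 flags P=1 W=1 U=1 S=0
  [1] read 0x52 idx=12: raw=0x55007 flags P=1 W=1 U=1 S=0
  ⇒ phys 0x55186  [2 reads]

Access #1 PA: 0x49B16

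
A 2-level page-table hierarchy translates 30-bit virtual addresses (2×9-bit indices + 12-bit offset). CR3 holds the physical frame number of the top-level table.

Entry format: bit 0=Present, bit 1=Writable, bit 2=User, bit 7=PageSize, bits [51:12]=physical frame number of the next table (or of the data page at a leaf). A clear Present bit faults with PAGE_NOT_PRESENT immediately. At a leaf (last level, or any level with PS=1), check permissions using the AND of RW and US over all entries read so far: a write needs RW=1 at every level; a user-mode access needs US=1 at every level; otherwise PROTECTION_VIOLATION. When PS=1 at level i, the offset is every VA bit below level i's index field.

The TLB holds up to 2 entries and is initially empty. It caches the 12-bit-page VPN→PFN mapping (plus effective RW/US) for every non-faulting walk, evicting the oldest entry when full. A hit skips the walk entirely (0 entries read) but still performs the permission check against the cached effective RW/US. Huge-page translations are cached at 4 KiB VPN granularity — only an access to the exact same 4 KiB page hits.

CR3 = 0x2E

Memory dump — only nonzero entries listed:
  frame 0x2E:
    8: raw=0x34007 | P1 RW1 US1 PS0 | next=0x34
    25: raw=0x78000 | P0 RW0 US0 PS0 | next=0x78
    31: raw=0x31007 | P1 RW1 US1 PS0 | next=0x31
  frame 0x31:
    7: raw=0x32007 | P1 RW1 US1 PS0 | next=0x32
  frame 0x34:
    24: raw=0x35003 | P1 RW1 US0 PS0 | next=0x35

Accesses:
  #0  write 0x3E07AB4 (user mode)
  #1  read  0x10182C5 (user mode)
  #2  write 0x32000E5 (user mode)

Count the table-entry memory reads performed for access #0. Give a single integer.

Trace:
#0 VA=0x3E07AB4 (w,user):
  [0] read 0x2E idx=31: raw=0x31007 flags P=1 W=1 U=1 S=0
  [1] read 0x31 idx=7: raw=0x32007 flags P=1 W=1 U=1 S=0
  ⇒ phys 0x32AB4  [2 reads]
#1 VA=0x10182C5 (r,user):
  [0] read 0x2E idx=8: raw=0x34007 flags P=1 W=1 U=1 S=0
  [1] read 0x34 idx=24: raw=0x35003 flags P=1 W=1 U=0 S=0
  → PROTECTION_VIOLATION  (2 entries read)
#2 VA=0x32000E5 (w,user):
  [0] read 0x2E idx=25: raw=0x78000 flags P=0 W=0 U=0 S=0
  → PAGE_NOT_PRESENT  (1 entries read)

Entries read for #0: 2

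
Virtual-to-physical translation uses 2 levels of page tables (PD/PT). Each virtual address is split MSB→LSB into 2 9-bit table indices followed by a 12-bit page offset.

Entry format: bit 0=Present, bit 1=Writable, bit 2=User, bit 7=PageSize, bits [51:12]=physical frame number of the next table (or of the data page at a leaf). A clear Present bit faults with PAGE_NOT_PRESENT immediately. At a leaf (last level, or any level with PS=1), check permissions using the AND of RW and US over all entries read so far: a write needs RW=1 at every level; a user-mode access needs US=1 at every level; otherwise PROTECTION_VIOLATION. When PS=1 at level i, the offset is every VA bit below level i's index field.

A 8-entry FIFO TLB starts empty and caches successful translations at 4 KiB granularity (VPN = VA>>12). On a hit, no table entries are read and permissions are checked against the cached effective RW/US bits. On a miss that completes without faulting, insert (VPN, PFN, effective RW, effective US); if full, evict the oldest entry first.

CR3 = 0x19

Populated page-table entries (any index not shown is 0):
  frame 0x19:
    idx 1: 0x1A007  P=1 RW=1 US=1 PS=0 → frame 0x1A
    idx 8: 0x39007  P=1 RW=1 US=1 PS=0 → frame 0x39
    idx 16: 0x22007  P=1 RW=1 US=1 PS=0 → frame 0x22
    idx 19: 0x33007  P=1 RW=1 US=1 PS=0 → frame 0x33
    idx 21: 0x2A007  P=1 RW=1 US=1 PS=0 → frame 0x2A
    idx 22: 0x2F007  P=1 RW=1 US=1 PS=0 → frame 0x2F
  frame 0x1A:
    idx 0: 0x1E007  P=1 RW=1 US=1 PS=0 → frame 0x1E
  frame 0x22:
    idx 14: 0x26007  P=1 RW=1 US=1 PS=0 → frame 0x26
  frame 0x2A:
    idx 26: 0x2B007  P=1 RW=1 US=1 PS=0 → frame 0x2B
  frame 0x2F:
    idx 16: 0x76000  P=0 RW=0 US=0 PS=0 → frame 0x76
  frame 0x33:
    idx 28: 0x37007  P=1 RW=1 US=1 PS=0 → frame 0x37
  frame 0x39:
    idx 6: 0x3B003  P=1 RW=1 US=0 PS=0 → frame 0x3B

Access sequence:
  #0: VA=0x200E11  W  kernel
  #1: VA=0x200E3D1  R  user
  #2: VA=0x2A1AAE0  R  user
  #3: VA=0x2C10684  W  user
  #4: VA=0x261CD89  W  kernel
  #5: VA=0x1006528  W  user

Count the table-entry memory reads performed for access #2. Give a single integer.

Trace:
#0 VA=0x200E11 (w,kernel):
  [0] read 0x19 idx=1: raw=0x1A007 flags P=1 W=1 U=1 S=0
  [1] read 0x1A idx=0: raw=0x1E007 flags P=1 W=1 U=1 S=0
  → PA=0x1EE11  (2 entries read)
#1 VA=0x200E3D1 (r,user):
  [0] read 0x19 idx=16: raw=0x22007 flags P=1 W=1 U=1 S=0
  [1] read 0x22 idx=14: raw=0x26007 flags P=1 W=1 U=1 S=0
  → PA=0x263D1  (2 entries read)
#2 VA=0x2A1AAE0 (r,user):
  [0] read 0x19 idx=21: raw=0x2A007 flags P=1 W=1 U=1 S=0
  [1] read 0x2A idx=26: raw=0x2B007 flags P=1 W=1 U=1 S=0
  → PA=0x2BAE0  (2 entries read)
#3 VA=0x2C10684 (w,user):
  [0] read 0x19 idx=22: raw=0x2F007 flags P=1 W=1 U=1 S=0
  [1] read 0x2F idx=16: raw=0x76000 flags P=0 W=0 U=0 S=0
  ⇒ fault: PAGE_NOT_PRESENT  — 2 lookups
#4 VA=0x261CD89 (w,kernel):
  [0] read 0x19 idx=19: raw=0x33007 flags P=1 W=1 U=1 S=0
  [1] read 0x33 idx=28: raw=0x37007 flags P=1 W=1 U=1 S=0
  → PA=0x37D89  (2 entries read)
#5 VA=0x1006528 (w,user):
  [0] read 0x19 idx=8: raw=0x39007 flags P=1 W=1 U=1 S=0
  [1] read 0x39 idx=6: raw=0x3B003 flags P=1 W=1 U=0 S=0
  ⇒ fault: PROTECTION_VIOLATION  — 2 lookups

Entries read for #2: 2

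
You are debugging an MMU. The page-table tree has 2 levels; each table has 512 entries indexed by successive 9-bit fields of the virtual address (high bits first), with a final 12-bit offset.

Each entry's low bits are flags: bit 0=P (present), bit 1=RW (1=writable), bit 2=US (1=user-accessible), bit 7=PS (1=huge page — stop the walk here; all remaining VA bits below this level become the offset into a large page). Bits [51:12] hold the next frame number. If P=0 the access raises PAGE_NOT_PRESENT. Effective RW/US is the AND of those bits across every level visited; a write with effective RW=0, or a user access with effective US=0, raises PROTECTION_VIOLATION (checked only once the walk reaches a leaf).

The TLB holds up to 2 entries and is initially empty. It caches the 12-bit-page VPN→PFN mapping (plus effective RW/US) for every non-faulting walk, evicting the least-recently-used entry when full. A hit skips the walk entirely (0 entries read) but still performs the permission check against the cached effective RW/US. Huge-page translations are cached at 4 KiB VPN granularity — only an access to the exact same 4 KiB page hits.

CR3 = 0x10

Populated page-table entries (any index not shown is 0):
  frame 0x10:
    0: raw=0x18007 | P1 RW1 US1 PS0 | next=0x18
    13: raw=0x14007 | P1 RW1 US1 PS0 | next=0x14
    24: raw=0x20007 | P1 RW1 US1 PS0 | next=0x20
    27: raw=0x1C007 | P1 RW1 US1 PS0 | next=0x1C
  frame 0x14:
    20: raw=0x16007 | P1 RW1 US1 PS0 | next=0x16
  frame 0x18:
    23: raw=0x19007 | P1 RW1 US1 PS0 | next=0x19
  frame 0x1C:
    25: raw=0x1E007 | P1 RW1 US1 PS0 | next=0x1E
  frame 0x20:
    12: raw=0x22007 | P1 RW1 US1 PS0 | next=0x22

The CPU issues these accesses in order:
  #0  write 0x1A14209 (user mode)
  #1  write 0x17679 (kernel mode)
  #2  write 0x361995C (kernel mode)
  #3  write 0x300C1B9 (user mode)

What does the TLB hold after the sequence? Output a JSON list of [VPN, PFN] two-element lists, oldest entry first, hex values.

Trace:
#0 VA=0x1A14209 (w,user):
  [0] read 0x10 idx=13: raw=0x14007 flags P=1 W=1 U=1 S=0
  [1] read 0x14 idx=20: raw=0x16007 flags P=1 W=1 U=1 S=0
  ✓ 0x16209  — 2 lookups
#1 VA=0x17679 (w,kernel):
  [0] read 0x10 idx=0: raw=0x18007 flags P=1 W=1 U=1 S=0
  [1] read 0x18 idx=23: raw=0x19007 flags P=1 W=1 U=1 S=0
  ✓ 0x19679  — 2 lookups
#2 VA=0x361995C (w,kernel):
  [0] read 0x10 idx=27: raw=0x1C007 flags P=1 W=1 U=1 S=0
  [1] read 0x1C idx=25: raw=0x1E007 flags P=1 W=1 U=1 S=0
  ✓ 0x1E95C  — 2 lookups
#3 VA=0x300C1B9 (w,user):
  [0] read 0x10 idx=24: raw=0x20007 flags P=1 W=1 U=1 S=0
  [1] read 0x20 idx=12: raw=0x22007 flags P=1 W=1 U=1 S=0
  ✓ 0x221B9  — 2 lookups

TLB: [["0x3619", "0x1E"], ["0x300C", "0x22"]]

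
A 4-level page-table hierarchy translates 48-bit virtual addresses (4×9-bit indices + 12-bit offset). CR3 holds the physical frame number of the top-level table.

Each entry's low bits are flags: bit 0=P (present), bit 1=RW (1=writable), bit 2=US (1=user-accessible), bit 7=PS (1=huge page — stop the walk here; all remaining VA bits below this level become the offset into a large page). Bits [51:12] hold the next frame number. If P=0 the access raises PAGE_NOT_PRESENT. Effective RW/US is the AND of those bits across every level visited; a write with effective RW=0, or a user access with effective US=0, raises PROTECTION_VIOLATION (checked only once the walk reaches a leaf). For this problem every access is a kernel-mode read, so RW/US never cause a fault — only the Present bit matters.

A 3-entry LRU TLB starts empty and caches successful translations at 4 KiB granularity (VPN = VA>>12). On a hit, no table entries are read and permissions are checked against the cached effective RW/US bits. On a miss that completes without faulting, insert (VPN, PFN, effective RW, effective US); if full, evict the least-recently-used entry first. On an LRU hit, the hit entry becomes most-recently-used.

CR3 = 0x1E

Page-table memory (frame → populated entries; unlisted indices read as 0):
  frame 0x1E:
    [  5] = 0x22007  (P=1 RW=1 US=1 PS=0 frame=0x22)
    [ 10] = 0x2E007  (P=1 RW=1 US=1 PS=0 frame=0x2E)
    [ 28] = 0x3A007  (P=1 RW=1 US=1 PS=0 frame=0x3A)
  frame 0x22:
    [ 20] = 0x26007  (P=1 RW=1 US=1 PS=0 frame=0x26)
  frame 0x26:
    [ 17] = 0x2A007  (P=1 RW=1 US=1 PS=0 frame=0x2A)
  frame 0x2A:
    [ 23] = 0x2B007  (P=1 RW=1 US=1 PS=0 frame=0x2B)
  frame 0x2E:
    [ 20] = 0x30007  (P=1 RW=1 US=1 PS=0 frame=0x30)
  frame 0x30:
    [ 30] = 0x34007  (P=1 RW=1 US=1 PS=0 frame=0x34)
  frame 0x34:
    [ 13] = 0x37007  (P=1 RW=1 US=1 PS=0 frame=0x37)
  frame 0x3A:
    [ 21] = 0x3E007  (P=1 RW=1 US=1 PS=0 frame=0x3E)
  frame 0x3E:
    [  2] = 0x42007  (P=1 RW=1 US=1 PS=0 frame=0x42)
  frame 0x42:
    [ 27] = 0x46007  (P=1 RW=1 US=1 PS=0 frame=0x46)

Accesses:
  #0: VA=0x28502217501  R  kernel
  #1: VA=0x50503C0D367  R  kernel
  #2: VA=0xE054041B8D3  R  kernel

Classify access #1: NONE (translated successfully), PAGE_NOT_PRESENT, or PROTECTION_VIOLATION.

Walk each access:
#0 VA=0x28502217501 (r,kernel):
  lvl0: tbl 0x1E, slot 5 ⇒ 0x22007 (P1/RW1/US1/PS0)
  lvl1: tbl 0x22, slot 20 ⇒ 0x26007 (P1/RW1/US1/PS0)
  lvl2: tbl 0x26, slot 17 ⇒ 0x2A007 (P1/RW1/US1/PS0)
  lvl3: tbl 0x2A, slot 23 ⇒ 0x2B007 (P1/RW1/US1/PS0)
  ✓ 0x2B501  — 4 lookups
#1 VA=0x50503C0D367 (r,kernel):
  lvl0: tbl 0x1E, slot 10 ⇒ 0x2E007 (P1/RW1/US1/PS0)
  lvl1: tbl 0x2E, slot 20 ⇒ 0x30007 (P1/RW1/US1/PS0)
  lvl2: tbl 0x30, slot 30 ⇒ 0x34007 (P1/RW1/US1/PS0)
  lvl3: tbl 0x34, slot 13 ⇒ 0x37007 (P1/RW1/US1/PS0)
  ✓ 0x37367  — 4 lookups
#2 VA=0xE054041B8D3 (r,kernel):
  lvl0: tbl 0x1E, slot 28 ⇒ 0x3A007 (P1/RW1/US1/PS0)
  lvl1: tbl 0x3A, slot 21 ⇒ 0x3E007 (P1/RW1/US1/PS0)
  lvl2: tbl 0x3E, slot 2 ⇒ 0x42007 (P1/RW1/US1/PS0)
  lvl3: tbl 0x42, slot 27 ⇒ 0x46007 (P1/RW1/US1/PS0)
  ✓ 0x468D3  — 4 lookups

Access #1 fault: NONE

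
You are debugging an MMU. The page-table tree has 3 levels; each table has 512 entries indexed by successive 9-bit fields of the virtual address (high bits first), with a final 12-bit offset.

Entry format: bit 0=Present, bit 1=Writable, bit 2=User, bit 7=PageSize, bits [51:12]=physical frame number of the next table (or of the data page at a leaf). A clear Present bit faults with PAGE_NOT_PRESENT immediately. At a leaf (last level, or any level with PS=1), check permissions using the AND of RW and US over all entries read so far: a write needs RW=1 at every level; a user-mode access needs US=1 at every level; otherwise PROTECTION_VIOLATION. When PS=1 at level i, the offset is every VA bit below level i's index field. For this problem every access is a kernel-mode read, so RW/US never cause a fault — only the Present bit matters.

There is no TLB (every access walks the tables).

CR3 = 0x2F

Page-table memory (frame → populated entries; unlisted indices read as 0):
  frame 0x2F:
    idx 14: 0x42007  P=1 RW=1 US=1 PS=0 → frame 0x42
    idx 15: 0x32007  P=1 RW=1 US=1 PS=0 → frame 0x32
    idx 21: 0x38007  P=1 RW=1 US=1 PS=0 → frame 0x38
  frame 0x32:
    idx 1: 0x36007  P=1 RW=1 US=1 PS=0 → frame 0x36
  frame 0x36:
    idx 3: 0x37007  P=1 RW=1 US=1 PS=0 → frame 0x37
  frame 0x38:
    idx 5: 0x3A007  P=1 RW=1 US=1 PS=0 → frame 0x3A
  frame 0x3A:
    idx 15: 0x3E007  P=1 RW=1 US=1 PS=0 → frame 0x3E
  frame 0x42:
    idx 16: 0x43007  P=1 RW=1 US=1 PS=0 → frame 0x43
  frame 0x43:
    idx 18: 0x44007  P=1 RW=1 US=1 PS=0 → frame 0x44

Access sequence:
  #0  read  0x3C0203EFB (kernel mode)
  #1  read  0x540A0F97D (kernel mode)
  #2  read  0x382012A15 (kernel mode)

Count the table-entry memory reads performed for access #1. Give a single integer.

Walk each access:
#0 VA=0x3C0203EFB (r,kernel):
  lvl0: tbl 0x2F, slot 15 ⇒ 0x32007 (P1/RW1/US1/PS0)
  lvl1: tbl 0x32, slot 1 ⇒ 0x36007 (P1/RW1/US1/PS0)
  lvl2: tbl 0x36, slot 3 ⇒ 0x37007 (P1/RW1/US1/PS0)
  → PA=0x37EFB  (3 entries read)
#1 VA=0x540A0F97D (r,kernel):
  lvl0: tbl 0x2F, slot 21 ⇒ 0x38007 (P1/RW1/US1/PS0)
  lvl1: tbl 0x38, slot 5 ⇒ 0x3A007 (P1/RW1/US1/PS0)
  lvl2: tbl 0x3A, slot 15 ⇒ 0x3E007 (P1/RW1/US1/PS0)
  → PA=0x3E97D  (3 entries read)
#2 VA=0x382012A15 (r,kernel):
  lvl0: tbl 0x2F, slot 14 ⇒ 0x42007 (P1/RW1/US1/PS0)
  lvl1: tbl 0x42, slot 16 ⇒ 0x43007 (P1/RW1/US1/PS0)
  lvl2: tbl 0x43, slot 18 ⇒ 0x44007 (P1/RW1/US1/PS0)
  → PA=0x44A15  (3 entries read)

Entries read for #1: 3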